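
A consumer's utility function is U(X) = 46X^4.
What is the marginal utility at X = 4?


MU = dU/dX = 46*4*X^(4-1)
MU = 184*X^3
At X = 4:
MU = 184 * 4^3
MU = 184 * 64 = 11776

11776


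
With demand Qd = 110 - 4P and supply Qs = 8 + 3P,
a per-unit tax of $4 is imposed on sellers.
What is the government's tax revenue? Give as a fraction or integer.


With tax on sellers, new supply: Qs' = 8 + 3(P - 4)
= 3P - 4
New equilibrium quantity:
Q_new = 314/7
Tax revenue = tax * Q_new = 4 * 314/7 = 1256/7

1256/7


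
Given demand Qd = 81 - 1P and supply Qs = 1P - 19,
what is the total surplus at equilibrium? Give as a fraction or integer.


Find equilibrium: 81 - 1P = 1P - 19
81 + 19 = 2P
P* = 100/2 = 50
Q* = 1*50 - 19 = 31
Inverse demand: P = 81 - Q/1, so P_max = 81
Inverse supply: P = 19 + Q/1, so P_min = 19
CS = (1/2) * 31 * (81 - 50) = 961/2
PS = (1/2) * 31 * (50 - 19) = 961/2
TS = CS + PS = 961/2 + 961/2 = 961

961


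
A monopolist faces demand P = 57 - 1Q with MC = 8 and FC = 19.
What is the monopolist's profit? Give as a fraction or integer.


MR = MC: 57 - 2Q = 8
Q* = 49/2
P* = 57 - 1*49/2 = 65/2
Profit = (P* - MC)*Q* - FC
= (65/2 - 8)*49/2 - 19
= 49/2*49/2 - 19
= 2401/4 - 19 = 2325/4

2325/4


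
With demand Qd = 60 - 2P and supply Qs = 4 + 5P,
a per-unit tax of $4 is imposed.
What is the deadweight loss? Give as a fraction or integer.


Pre-tax equilibrium quantity: Q* = 44
Post-tax equilibrium quantity: Q_tax = 268/7
Reduction in quantity: Q* - Q_tax = 40/7
DWL = (1/2) * tax * (Q* - Q_tax)
DWL = (1/2) * 4 * 40/7 = 80/7

80/7


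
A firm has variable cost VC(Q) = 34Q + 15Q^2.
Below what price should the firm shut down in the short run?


AVC(Q) = VC(Q)/Q = 34 + 15Q
AVC is increasing in Q, so minimum AVC is at Q -> 0+.
Min AVC = 34
The firm should shut down if P < 34.

34


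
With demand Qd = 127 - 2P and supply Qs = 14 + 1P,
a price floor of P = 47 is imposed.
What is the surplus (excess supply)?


At P = 47:
Qd = 127 - 2*47 = 33
Qs = 14 + 1*47 = 61
Surplus = Qs - Qd = 61 - 33 = 28

28


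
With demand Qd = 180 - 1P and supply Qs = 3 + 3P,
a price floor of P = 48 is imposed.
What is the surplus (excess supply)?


At P = 48:
Qd = 180 - 1*48 = 132
Qs = 3 + 3*48 = 147
Surplus = Qs - Qd = 147 - 132 = 15

15


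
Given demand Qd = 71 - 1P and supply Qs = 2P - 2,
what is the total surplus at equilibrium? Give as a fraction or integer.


Find equilibrium: 71 - 1P = 2P - 2
71 + 2 = 3P
P* = 73/3 = 73/3
Q* = 2*73/3 - 2 = 140/3
Inverse demand: P = 71 - Q/1, so P_max = 71
Inverse supply: P = 1 + Q/2, so P_min = 1
CS = (1/2) * 140/3 * (71 - 73/3) = 9800/9
PS = (1/2) * 140/3 * (73/3 - 1) = 4900/9
TS = CS + PS = 9800/9 + 4900/9 = 4900/3

4900/3


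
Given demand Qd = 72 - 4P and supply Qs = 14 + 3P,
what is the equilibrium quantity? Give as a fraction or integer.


First find equilibrium price:
72 - 4P = 14 + 3P
P* = 58/7 = 58/7
Then substitute into demand:
Q* = 72 - 4 * 58/7 = 272/7

272/7


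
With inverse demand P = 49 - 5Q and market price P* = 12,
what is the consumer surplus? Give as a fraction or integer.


Maximum willingness to pay (at Q=0): P_max = 49
Quantity demanded at P* = 12:
Q* = (49 - 12)/5 = 37/5
CS = (1/2) * Q* * (P_max - P*)
CS = (1/2) * 37/5 * (49 - 12)
CS = (1/2) * 37/5 * 37 = 1369/10

1369/10


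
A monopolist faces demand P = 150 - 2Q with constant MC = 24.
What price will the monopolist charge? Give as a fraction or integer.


MR = 150 - 4Q
Set MR = MC: 150 - 4Q = 24
Q* = 63/2
Substitute into demand:
P* = 150 - 2*63/2 = 87

87


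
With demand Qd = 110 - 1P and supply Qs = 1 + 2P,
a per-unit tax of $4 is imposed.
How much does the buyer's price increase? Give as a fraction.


With a per-unit tax, the buyer's price increase depends on relative slopes.
Supply slope: d = 2, Demand slope: b = 1
Buyer's price increase = d * tax / (b + d)
= 2 * 4 / (1 + 2)
= 8 / 3 = 8/3

8/3


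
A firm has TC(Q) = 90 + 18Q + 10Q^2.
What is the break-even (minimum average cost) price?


AC(Q) = 90/Q + 18 + 10Q
To minimize: dAC/dQ = -90/Q^2 + 10 = 0
Q^2 = 90/10 = 9
Q* = 3
Min AC = 90/3 + 18 + 10*3
Min AC = 30 + 18 + 30 = 78

78


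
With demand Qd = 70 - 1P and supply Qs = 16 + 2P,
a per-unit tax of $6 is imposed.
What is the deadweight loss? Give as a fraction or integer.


Pre-tax equilibrium quantity: Q* = 52
Post-tax equilibrium quantity: Q_tax = 48
Reduction in quantity: Q* - Q_tax = 4
DWL = (1/2) * tax * (Q* - Q_tax)
DWL = (1/2) * 6 * 4 = 12

12


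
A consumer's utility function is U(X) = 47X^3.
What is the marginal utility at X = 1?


MU = dU/dX = 47*3*X^(3-1)
MU = 141*X^2
At X = 1:
MU = 141 * 1^2
MU = 141 * 1 = 141

141


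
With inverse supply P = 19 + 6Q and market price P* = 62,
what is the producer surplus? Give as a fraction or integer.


Minimum supply price (at Q=0): P_min = 19
Quantity supplied at P* = 62:
Q* = (62 - 19)/6 = 43/6
PS = (1/2) * Q* * (P* - P_min)
PS = (1/2) * 43/6 * (62 - 19)
PS = (1/2) * 43/6 * 43 = 1849/12

1849/12


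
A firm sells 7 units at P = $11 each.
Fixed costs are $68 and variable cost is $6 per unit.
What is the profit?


Total Revenue = P * Q = 11 * 7 = $77
Total Cost = FC + VC*Q = 68 + 6*7 = $110
Profit = TR - TC = 77 - 110 = $-33

$-33


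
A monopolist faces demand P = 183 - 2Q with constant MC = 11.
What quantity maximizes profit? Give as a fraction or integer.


TR = P*Q = (183 - 2Q)Q = 183Q - 2Q^2
MR = dTR/dQ = 183 - 4Q
Set MR = MC:
183 - 4Q = 11
172 = 4Q
Q* = 172/4 = 43

43


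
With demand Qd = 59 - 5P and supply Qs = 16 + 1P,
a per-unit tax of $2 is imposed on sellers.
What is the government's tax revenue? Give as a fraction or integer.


With tax on sellers, new supply: Qs' = 16 + 1(P - 2)
= 14 + 1P
New equilibrium quantity:
Q_new = 43/2
Tax revenue = tax * Q_new = 2 * 43/2 = 43

43


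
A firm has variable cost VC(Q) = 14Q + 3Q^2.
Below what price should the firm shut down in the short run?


AVC(Q) = VC(Q)/Q = 14 + 3Q
AVC is increasing in Q, so minimum AVC is at Q -> 0+.
Min AVC = 14
The firm should shut down if P < 14.

14


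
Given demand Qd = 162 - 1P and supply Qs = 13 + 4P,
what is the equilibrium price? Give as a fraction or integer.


At equilibrium, Qd = Qs.
162 - 1P = 13 + 4P
162 - 13 = 1P + 4P
149 = 5P
P* = 149/5 = 149/5

149/5


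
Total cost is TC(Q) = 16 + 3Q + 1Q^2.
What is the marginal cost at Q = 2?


MC = dTC/dQ = 3 + 2*1*Q
At Q = 2:
MC = 3 + 2*2
MC = 3 + 4 = 7

7


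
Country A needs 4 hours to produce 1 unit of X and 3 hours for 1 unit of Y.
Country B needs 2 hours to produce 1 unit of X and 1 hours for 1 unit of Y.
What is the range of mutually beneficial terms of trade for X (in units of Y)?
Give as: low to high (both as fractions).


Opportunity cost of X for Country A = hours_X / hours_Y = 4/3 = 4/3 units of Y
Opportunity cost of X for Country B = hours_X / hours_Y = 2/1 = 2 units of Y
Terms of trade must be between the two opportunity costs.
Range: 4/3 to 2

4/3 to 2


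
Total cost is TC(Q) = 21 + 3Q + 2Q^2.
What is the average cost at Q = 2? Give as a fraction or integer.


TC(2) = 21 + 3*2 + 2*2^2
TC(2) = 21 + 6 + 8 = 35
AC = TC/Q = 35/2 = 35/2

35/2


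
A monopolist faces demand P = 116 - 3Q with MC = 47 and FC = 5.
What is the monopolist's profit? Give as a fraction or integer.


MR = MC: 116 - 6Q = 47
Q* = 23/2
P* = 116 - 3*23/2 = 163/2
Profit = (P* - MC)*Q* - FC
= (163/2 - 47)*23/2 - 5
= 69/2*23/2 - 5
= 1587/4 - 5 = 1567/4

1567/4


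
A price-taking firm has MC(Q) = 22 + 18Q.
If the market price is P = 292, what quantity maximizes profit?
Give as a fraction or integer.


In perfect competition, profit is maximized where P = MC.
292 = 22 + 18Q
270 = 18Q
Q* = 270/18 = 15

15


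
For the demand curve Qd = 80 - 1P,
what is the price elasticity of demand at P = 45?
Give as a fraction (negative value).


dQ/dP = -1
At P = 45: Q = 80 - 1*45 = 35
E = (dQ/dP)(P/Q) = (-1)(45/35) = -9/7

-9/7


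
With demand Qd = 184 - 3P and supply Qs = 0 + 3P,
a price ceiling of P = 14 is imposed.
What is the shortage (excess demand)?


At P = 14:
Qd = 184 - 3*14 = 142
Qs = 0 + 3*14 = 42
Shortage = Qd - Qs = 142 - 42 = 100

100


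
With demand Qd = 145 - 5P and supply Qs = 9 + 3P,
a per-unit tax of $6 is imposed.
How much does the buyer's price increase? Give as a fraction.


With a per-unit tax, the buyer's price increase depends on relative slopes.
Supply slope: d = 3, Demand slope: b = 5
Buyer's price increase = d * tax / (b + d)
= 3 * 6 / (5 + 3)
= 18 / 8 = 9/4

9/4


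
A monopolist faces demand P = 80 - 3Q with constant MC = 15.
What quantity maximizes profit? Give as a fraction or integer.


TR = P*Q = (80 - 3Q)Q = 80Q - 3Q^2
MR = dTR/dQ = 80 - 6Q
Set MR = MC:
80 - 6Q = 15
65 = 6Q
Q* = 65/6 = 65/6

65/6


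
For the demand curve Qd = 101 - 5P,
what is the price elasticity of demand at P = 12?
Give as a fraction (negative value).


dQ/dP = -5
At P = 12: Q = 101 - 5*12 = 41
E = (dQ/dP)(P/Q) = (-5)(12/41) = -60/41

-60/41


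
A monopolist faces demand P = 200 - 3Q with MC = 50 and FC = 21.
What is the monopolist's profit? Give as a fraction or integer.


MR = MC: 200 - 6Q = 50
Q* = 25
P* = 200 - 3*25 = 125
Profit = (P* - MC)*Q* - FC
= (125 - 50)*25 - 21
= 75*25 - 21
= 1875 - 21 = 1854

1854


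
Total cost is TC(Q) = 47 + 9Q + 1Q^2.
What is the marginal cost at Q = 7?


MC = dTC/dQ = 9 + 2*1*Q
At Q = 7:
MC = 9 + 2*7
MC = 9 + 14 = 23

23


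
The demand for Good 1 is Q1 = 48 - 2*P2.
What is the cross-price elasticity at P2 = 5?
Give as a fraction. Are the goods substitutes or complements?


dQ1/dP2 = -2
At P2 = 5: Q1 = 48 - 2*5 = 38
Exy = (dQ1/dP2)(P2/Q1) = -2 * 5 / 38 = -5/19
Since Exy < 0, the goods are complements.

-5/19 (complements)


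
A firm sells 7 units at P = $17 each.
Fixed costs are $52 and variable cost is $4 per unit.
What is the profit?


Total Revenue = P * Q = 17 * 7 = $119
Total Cost = FC + VC*Q = 52 + 4*7 = $80
Profit = TR - TC = 119 - 80 = $39

$39


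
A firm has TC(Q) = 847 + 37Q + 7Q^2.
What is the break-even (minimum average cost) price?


AC(Q) = 847/Q + 37 + 7Q
To minimize: dAC/dQ = -847/Q^2 + 7 = 0
Q^2 = 847/7 = 121
Q* = 11
Min AC = 847/11 + 37 + 7*11
Min AC = 77 + 37 + 77 = 191

191


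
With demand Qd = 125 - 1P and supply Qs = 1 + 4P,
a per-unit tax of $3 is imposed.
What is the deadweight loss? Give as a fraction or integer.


Pre-tax equilibrium quantity: Q* = 501/5
Post-tax equilibrium quantity: Q_tax = 489/5
Reduction in quantity: Q* - Q_tax = 12/5
DWL = (1/2) * tax * (Q* - Q_tax)
DWL = (1/2) * 3 * 12/5 = 18/5

18/5


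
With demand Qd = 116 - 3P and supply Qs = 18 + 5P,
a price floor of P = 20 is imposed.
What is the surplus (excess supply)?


At P = 20:
Qd = 116 - 3*20 = 56
Qs = 18 + 5*20 = 118
Surplus = Qs - Qd = 118 - 56 = 62

62


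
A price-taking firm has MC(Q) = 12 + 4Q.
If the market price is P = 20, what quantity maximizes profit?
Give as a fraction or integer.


In perfect competition, profit is maximized where P = MC.
20 = 12 + 4Q
8 = 4Q
Q* = 8/4 = 2

2


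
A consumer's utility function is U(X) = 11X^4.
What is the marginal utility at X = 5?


MU = dU/dX = 11*4*X^(4-1)
MU = 44*X^3
At X = 5:
MU = 44 * 5^3
MU = 44 * 125 = 5500

5500


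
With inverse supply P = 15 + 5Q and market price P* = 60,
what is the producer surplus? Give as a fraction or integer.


Minimum supply price (at Q=0): P_min = 15
Quantity supplied at P* = 60:
Q* = (60 - 15)/5 = 9
PS = (1/2) * Q* * (P* - P_min)
PS = (1/2) * 9 * (60 - 15)
PS = (1/2) * 9 * 45 = 405/2

405/2


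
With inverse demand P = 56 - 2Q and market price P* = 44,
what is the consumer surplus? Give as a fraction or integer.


Maximum willingness to pay (at Q=0): P_max = 56
Quantity demanded at P* = 44:
Q* = (56 - 44)/2 = 6
CS = (1/2) * Q* * (P_max - P*)
CS = (1/2) * 6 * (56 - 44)
CS = (1/2) * 6 * 12 = 36

36


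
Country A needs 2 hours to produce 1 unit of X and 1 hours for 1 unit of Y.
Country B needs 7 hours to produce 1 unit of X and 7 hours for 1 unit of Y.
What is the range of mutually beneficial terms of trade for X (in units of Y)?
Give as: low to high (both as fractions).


Opportunity cost of X for Country A = hours_X / hours_Y = 2/1 = 2 units of Y
Opportunity cost of X for Country B = hours_X / hours_Y = 7/7 = 1 units of Y
Terms of trade must be between the two opportunity costs.
Range: 1 to 2

1 to 2


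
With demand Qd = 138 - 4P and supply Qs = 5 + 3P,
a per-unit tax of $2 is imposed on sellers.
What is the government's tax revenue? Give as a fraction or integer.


With tax on sellers, new supply: Qs' = 5 + 3(P - 2)
= 3P - 1
New equilibrium quantity:
Q_new = 410/7
Tax revenue = tax * Q_new = 2 * 410/7 = 820/7

820/7


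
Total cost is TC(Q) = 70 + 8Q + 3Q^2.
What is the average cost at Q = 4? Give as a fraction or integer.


TC(4) = 70 + 8*4 + 3*4^2
TC(4) = 70 + 32 + 48 = 150
AC = TC/Q = 150/4 = 75/2

75/2


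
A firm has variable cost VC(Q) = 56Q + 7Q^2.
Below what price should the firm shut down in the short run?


AVC(Q) = VC(Q)/Q = 56 + 7Q
AVC is increasing in Q, so minimum AVC is at Q -> 0+.
Min AVC = 56
The firm should shut down if P < 56.

56


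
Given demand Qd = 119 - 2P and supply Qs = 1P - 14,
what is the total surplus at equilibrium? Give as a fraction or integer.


Find equilibrium: 119 - 2P = 1P - 14
119 + 14 = 3P
P* = 133/3 = 133/3
Q* = 1*133/3 - 14 = 91/3
Inverse demand: P = 119/2 - Q/2, so P_max = 119/2
Inverse supply: P = 14 + Q/1, so P_min = 14
CS = (1/2) * 91/3 * (119/2 - 133/3) = 8281/36
PS = (1/2) * 91/3 * (133/3 - 14) = 8281/18
TS = CS + PS = 8281/36 + 8281/18 = 8281/12

8281/12


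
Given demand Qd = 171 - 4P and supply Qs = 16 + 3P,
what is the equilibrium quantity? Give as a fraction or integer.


First find equilibrium price:
171 - 4P = 16 + 3P
P* = 155/7 = 155/7
Then substitute into demand:
Q* = 171 - 4 * 155/7 = 577/7

577/7


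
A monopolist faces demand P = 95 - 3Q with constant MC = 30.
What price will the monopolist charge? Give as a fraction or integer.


MR = 95 - 6Q
Set MR = MC: 95 - 6Q = 30
Q* = 65/6
Substitute into demand:
P* = 95 - 3*65/6 = 125/2

125/2


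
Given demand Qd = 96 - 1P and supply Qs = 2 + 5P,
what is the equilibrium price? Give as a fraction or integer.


At equilibrium, Qd = Qs.
96 - 1P = 2 + 5P
96 - 2 = 1P + 5P
94 = 6P
P* = 94/6 = 47/3

47/3


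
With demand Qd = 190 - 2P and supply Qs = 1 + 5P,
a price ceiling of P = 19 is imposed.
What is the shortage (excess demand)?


At P = 19:
Qd = 190 - 2*19 = 152
Qs = 1 + 5*19 = 96
Shortage = Qd - Qs = 152 - 96 = 56

56


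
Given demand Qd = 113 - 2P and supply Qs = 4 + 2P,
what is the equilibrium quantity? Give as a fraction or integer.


First find equilibrium price:
113 - 2P = 4 + 2P
P* = 109/4 = 109/4
Then substitute into demand:
Q* = 113 - 2 * 109/4 = 117/2

117/2


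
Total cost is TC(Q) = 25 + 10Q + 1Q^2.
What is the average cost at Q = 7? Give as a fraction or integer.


TC(7) = 25 + 10*7 + 1*7^2
TC(7) = 25 + 70 + 49 = 144
AC = TC/Q = 144/7 = 144/7

144/7


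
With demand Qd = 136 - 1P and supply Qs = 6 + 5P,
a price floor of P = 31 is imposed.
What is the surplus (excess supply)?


At P = 31:
Qd = 136 - 1*31 = 105
Qs = 6 + 5*31 = 161
Surplus = Qs - Qd = 161 - 105 = 56

56


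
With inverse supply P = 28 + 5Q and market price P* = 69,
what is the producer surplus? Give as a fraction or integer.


Minimum supply price (at Q=0): P_min = 28
Quantity supplied at P* = 69:
Q* = (69 - 28)/5 = 41/5
PS = (1/2) * Q* * (P* - P_min)
PS = (1/2) * 41/5 * (69 - 28)
PS = (1/2) * 41/5 * 41 = 1681/10

1681/10


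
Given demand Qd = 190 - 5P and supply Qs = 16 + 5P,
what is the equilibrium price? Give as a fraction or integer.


At equilibrium, Qd = Qs.
190 - 5P = 16 + 5P
190 - 16 = 5P + 5P
174 = 10P
P* = 174/10 = 87/5

87/5


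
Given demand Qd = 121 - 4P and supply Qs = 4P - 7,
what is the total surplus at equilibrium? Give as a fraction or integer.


Find equilibrium: 121 - 4P = 4P - 7
121 + 7 = 8P
P* = 128/8 = 16
Q* = 4*16 - 7 = 57
Inverse demand: P = 121/4 - Q/4, so P_max = 121/4
Inverse supply: P = 7/4 + Q/4, so P_min = 7/4
CS = (1/2) * 57 * (121/4 - 16) = 3249/8
PS = (1/2) * 57 * (16 - 7/4) = 3249/8
TS = CS + PS = 3249/8 + 3249/8 = 3249/4

3249/4


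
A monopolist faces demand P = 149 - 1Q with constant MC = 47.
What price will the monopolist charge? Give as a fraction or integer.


MR = 149 - 2Q
Set MR = MC: 149 - 2Q = 47
Q* = 51
Substitute into demand:
P* = 149 - 1*51 = 98

98


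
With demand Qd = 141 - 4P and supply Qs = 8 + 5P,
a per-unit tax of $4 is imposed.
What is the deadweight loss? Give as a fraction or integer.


Pre-tax equilibrium quantity: Q* = 737/9
Post-tax equilibrium quantity: Q_tax = 73
Reduction in quantity: Q* - Q_tax = 80/9
DWL = (1/2) * tax * (Q* - Q_tax)
DWL = (1/2) * 4 * 80/9 = 160/9

160/9


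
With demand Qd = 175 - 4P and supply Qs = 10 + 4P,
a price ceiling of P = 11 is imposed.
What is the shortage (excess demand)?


At P = 11:
Qd = 175 - 4*11 = 131
Qs = 10 + 4*11 = 54
Shortage = Qd - Qs = 131 - 54 = 77

77


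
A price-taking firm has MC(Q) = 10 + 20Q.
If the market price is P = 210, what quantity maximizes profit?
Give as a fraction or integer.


In perfect competition, profit is maximized where P = MC.
210 = 10 + 20Q
200 = 20Q
Q* = 200/20 = 10

10


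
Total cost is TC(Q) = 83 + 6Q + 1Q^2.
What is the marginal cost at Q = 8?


MC = dTC/dQ = 6 + 2*1*Q
At Q = 8:
MC = 6 + 2*8
MC = 6 + 16 = 22

22


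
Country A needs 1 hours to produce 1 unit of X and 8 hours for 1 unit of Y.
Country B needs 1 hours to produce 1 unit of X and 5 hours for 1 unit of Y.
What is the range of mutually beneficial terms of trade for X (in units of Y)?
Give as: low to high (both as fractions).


Opportunity cost of X for Country A = hours_X / hours_Y = 1/8 = 1/8 units of Y
Opportunity cost of X for Country B = hours_X / hours_Y = 1/5 = 1/5 units of Y
Terms of trade must be between the two opportunity costs.
Range: 1/8 to 1/5

1/8 to 1/5


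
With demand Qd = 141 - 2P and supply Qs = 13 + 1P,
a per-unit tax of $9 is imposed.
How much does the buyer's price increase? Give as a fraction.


With a per-unit tax, the buyer's price increase depends on relative slopes.
Supply slope: d = 1, Demand slope: b = 2
Buyer's price increase = d * tax / (b + d)
= 1 * 9 / (2 + 1)
= 9 / 3 = 3

3


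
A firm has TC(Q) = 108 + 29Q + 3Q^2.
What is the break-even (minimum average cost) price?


AC(Q) = 108/Q + 29 + 3Q
To minimize: dAC/dQ = -108/Q^2 + 3 = 0
Q^2 = 108/3 = 36
Q* = 6
Min AC = 108/6 + 29 + 3*6
Min AC = 18 + 29 + 18 = 65

65


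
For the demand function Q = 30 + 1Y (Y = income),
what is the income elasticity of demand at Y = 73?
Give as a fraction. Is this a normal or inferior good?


dQ/dY = 1
At Y = 73: Q = 30 + 1*73 = 103
Ey = (dQ/dY)(Y/Q) = 1 * 73 / 103 = 73/103
Since Ey > 0, this is a normal good.

73/103 (normal good)


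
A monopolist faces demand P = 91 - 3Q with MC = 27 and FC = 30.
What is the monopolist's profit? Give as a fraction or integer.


MR = MC: 91 - 6Q = 27
Q* = 32/3
P* = 91 - 3*32/3 = 59
Profit = (P* - MC)*Q* - FC
= (59 - 27)*32/3 - 30
= 32*32/3 - 30
= 1024/3 - 30 = 934/3

934/3


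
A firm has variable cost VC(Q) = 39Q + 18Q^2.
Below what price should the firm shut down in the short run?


AVC(Q) = VC(Q)/Q = 39 + 18Q
AVC is increasing in Q, so minimum AVC is at Q -> 0+.
Min AVC = 39
The firm should shut down if P < 39.

39


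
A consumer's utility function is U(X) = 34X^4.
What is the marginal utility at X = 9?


MU = dU/dX = 34*4*X^(4-1)
MU = 136*X^3
At X = 9:
MU = 136 * 9^3
MU = 136 * 729 = 99144

99144


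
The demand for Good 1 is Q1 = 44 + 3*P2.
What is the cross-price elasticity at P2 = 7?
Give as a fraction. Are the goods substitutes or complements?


dQ1/dP2 = 3
At P2 = 7: Q1 = 44 + 3*7 = 65
Exy = (dQ1/dP2)(P2/Q1) = 3 * 7 / 65 = 21/65
Since Exy > 0, the goods are substitutes.

21/65 (substitutes)


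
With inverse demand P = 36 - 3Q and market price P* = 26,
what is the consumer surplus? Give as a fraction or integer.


Maximum willingness to pay (at Q=0): P_max = 36
Quantity demanded at P* = 26:
Q* = (36 - 26)/3 = 10/3
CS = (1/2) * Q* * (P_max - P*)
CS = (1/2) * 10/3 * (36 - 26)
CS = (1/2) * 10/3 * 10 = 50/3

50/3


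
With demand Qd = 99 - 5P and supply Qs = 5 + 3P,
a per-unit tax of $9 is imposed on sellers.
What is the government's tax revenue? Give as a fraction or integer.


With tax on sellers, new supply: Qs' = 5 + 3(P - 9)
= 3P - 22
New equilibrium quantity:
Q_new = 187/8
Tax revenue = tax * Q_new = 9 * 187/8 = 1683/8

1683/8


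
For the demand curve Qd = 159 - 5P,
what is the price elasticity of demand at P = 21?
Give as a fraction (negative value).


dQ/dP = -5
At P = 21: Q = 159 - 5*21 = 54
E = (dQ/dP)(P/Q) = (-5)(21/54) = -35/18

-35/18


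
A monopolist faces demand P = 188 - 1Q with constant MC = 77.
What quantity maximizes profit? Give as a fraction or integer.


TR = P*Q = (188 - 1Q)Q = 188Q - 1Q^2
MR = dTR/dQ = 188 - 2Q
Set MR = MC:
188 - 2Q = 77
111 = 2Q
Q* = 111/2 = 111/2

111/2


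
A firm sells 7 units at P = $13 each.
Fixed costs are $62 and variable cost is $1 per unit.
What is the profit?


Total Revenue = P * Q = 13 * 7 = $91
Total Cost = FC + VC*Q = 62 + 1*7 = $69
Profit = TR - TC = 91 - 69 = $22

$22


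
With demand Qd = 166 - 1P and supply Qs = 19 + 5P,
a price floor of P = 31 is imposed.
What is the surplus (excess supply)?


At P = 31:
Qd = 166 - 1*31 = 135
Qs = 19 + 5*31 = 174
Surplus = Qs - Qd = 174 - 135 = 39

39


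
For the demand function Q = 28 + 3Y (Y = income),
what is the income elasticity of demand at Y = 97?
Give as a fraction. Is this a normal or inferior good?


dQ/dY = 3
At Y = 97: Q = 28 + 3*97 = 319
Ey = (dQ/dY)(Y/Q) = 3 * 97 / 319 = 291/319
Since Ey > 0, this is a normal good.

291/319 (normal good)


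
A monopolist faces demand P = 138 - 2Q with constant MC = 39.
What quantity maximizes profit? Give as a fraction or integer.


TR = P*Q = (138 - 2Q)Q = 138Q - 2Q^2
MR = dTR/dQ = 138 - 4Q
Set MR = MC:
138 - 4Q = 39
99 = 4Q
Q* = 99/4 = 99/4

99/4


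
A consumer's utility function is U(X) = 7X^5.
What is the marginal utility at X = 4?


MU = dU/dX = 7*5*X^(5-1)
MU = 35*X^4
At X = 4:
MU = 35 * 4^4
MU = 35 * 256 = 8960

8960


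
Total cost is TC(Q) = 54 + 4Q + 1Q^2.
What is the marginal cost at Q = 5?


MC = dTC/dQ = 4 + 2*1*Q
At Q = 5:
MC = 4 + 2*5
MC = 4 + 10 = 14

14


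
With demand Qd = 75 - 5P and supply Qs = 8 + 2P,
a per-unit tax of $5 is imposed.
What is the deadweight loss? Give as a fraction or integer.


Pre-tax equilibrium quantity: Q* = 190/7
Post-tax equilibrium quantity: Q_tax = 20
Reduction in quantity: Q* - Q_tax = 50/7
DWL = (1/2) * tax * (Q* - Q_tax)
DWL = (1/2) * 5 * 50/7 = 125/7

125/7


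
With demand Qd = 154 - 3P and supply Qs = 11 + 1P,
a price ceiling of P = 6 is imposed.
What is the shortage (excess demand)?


At P = 6:
Qd = 154 - 3*6 = 136
Qs = 11 + 1*6 = 17
Shortage = Qd - Qs = 136 - 17 = 119

119


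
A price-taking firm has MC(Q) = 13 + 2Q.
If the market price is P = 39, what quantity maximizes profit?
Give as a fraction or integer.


In perfect competition, profit is maximized where P = MC.
39 = 13 + 2Q
26 = 2Q
Q* = 26/2 = 13

13


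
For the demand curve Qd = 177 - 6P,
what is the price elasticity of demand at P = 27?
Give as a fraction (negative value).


dQ/dP = -6
At P = 27: Q = 177 - 6*27 = 15
E = (dQ/dP)(P/Q) = (-6)(27/15) = -54/5

-54/5


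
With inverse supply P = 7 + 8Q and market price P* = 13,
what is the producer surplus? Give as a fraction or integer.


Minimum supply price (at Q=0): P_min = 7
Quantity supplied at P* = 13:
Q* = (13 - 7)/8 = 3/4
PS = (1/2) * Q* * (P* - P_min)
PS = (1/2) * 3/4 * (13 - 7)
PS = (1/2) * 3/4 * 6 = 9/4

9/4


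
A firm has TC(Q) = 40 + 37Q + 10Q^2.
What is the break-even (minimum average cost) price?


AC(Q) = 40/Q + 37 + 10Q
To minimize: dAC/dQ = -40/Q^2 + 10 = 0
Q^2 = 40/10 = 4
Q* = 2
Min AC = 40/2 + 37 + 10*2
Min AC = 20 + 37 + 20 = 77

77


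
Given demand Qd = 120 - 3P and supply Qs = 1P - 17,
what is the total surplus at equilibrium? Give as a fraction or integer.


Find equilibrium: 120 - 3P = 1P - 17
120 + 17 = 4P
P* = 137/4 = 137/4
Q* = 1*137/4 - 17 = 69/4
Inverse demand: P = 40 - Q/3, so P_max = 40
Inverse supply: P = 17 + Q/1, so P_min = 17
CS = (1/2) * 69/4 * (40 - 137/4) = 1587/32
PS = (1/2) * 69/4 * (137/4 - 17) = 4761/32
TS = CS + PS = 1587/32 + 4761/32 = 1587/8

1587/8


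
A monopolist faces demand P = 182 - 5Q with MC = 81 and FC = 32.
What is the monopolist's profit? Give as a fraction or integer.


MR = MC: 182 - 10Q = 81
Q* = 101/10
P* = 182 - 5*101/10 = 263/2
Profit = (P* - MC)*Q* - FC
= (263/2 - 81)*101/10 - 32
= 101/2*101/10 - 32
= 10201/20 - 32 = 9561/20

9561/20


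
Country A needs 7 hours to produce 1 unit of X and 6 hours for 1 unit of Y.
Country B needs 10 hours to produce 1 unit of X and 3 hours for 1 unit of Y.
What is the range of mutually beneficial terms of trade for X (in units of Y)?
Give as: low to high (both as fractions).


Opportunity cost of X for Country A = hours_X / hours_Y = 7/6 = 7/6 units of Y
Opportunity cost of X for Country B = hours_X / hours_Y = 10/3 = 10/3 units of Y
Terms of trade must be between the two opportunity costs.
Range: 7/6 to 10/3

7/6 to 10/3


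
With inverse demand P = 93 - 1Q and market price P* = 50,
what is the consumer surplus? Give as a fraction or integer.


Maximum willingness to pay (at Q=0): P_max = 93
Quantity demanded at P* = 50:
Q* = (93 - 50)/1 = 43
CS = (1/2) * Q* * (P_max - P*)
CS = (1/2) * 43 * (93 - 50)
CS = (1/2) * 43 * 43 = 1849/2

1849/2


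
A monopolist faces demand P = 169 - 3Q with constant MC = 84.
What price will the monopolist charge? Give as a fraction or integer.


MR = 169 - 6Q
Set MR = MC: 169 - 6Q = 84
Q* = 85/6
Substitute into demand:
P* = 169 - 3*85/6 = 253/2

253/2


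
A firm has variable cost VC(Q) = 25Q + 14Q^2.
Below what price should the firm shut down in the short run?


AVC(Q) = VC(Q)/Q = 25 + 14Q
AVC is increasing in Q, so minimum AVC is at Q -> 0+.
Min AVC = 25
The firm should shut down if P < 25.

25


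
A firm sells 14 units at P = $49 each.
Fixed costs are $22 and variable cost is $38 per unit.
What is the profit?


Total Revenue = P * Q = 49 * 14 = $686
Total Cost = FC + VC*Q = 22 + 38*14 = $554
Profit = TR - TC = 686 - 554 = $132

$132


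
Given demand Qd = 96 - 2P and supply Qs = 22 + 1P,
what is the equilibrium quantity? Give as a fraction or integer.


First find equilibrium price:
96 - 2P = 22 + 1P
P* = 74/3 = 74/3
Then substitute into demand:
Q* = 96 - 2 * 74/3 = 140/3

140/3


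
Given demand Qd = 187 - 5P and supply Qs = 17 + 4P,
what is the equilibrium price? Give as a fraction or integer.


At equilibrium, Qd = Qs.
187 - 5P = 17 + 4P
187 - 17 = 5P + 4P
170 = 9P
P* = 170/9 = 170/9

170/9


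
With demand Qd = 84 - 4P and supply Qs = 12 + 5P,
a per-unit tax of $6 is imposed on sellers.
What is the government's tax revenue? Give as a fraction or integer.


With tax on sellers, new supply: Qs' = 12 + 5(P - 6)
= 5P - 18
New equilibrium quantity:
Q_new = 116/3
Tax revenue = tax * Q_new = 6 * 116/3 = 232

232


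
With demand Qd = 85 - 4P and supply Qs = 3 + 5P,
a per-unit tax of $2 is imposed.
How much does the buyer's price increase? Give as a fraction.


With a per-unit tax, the buyer's price increase depends on relative slopes.
Supply slope: d = 5, Demand slope: b = 4
Buyer's price increase = d * tax / (b + d)
= 5 * 2 / (4 + 5)
= 10 / 9 = 10/9

10/9


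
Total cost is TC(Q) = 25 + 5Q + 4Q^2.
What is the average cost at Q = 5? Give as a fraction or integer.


TC(5) = 25 + 5*5 + 4*5^2
TC(5) = 25 + 25 + 100 = 150
AC = TC/Q = 150/5 = 30

30


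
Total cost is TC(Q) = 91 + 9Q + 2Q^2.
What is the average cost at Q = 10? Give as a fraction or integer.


TC(10) = 91 + 9*10 + 2*10^2
TC(10) = 91 + 90 + 200 = 381
AC = TC/Q = 381/10 = 381/10

381/10


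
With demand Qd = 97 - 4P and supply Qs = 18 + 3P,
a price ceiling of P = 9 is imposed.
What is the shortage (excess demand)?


At P = 9:
Qd = 97 - 4*9 = 61
Qs = 18 + 3*9 = 45
Shortage = Qd - Qs = 61 - 45 = 16

16


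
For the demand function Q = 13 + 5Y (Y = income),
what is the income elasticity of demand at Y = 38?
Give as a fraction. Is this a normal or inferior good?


dQ/dY = 5
At Y = 38: Q = 13 + 5*38 = 203
Ey = (dQ/dY)(Y/Q) = 5 * 38 / 203 = 190/203
Since Ey > 0, this is a normal good.

190/203 (normal good)


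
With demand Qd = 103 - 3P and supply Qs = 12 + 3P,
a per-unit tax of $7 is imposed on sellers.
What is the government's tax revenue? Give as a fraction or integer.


With tax on sellers, new supply: Qs' = 12 + 3(P - 7)
= 3P - 9
New equilibrium quantity:
Q_new = 47
Tax revenue = tax * Q_new = 7 * 47 = 329

329


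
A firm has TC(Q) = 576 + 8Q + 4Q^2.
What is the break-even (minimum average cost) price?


AC(Q) = 576/Q + 8 + 4Q
To minimize: dAC/dQ = -576/Q^2 + 4 = 0
Q^2 = 576/4 = 144
Q* = 12
Min AC = 576/12 + 8 + 4*12
Min AC = 48 + 8 + 48 = 104

104


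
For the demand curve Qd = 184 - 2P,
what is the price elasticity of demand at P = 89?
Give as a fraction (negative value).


dQ/dP = -2
At P = 89: Q = 184 - 2*89 = 6
E = (dQ/dP)(P/Q) = (-2)(89/6) = -89/3

-89/3


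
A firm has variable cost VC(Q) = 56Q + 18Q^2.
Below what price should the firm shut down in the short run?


AVC(Q) = VC(Q)/Q = 56 + 18Q
AVC is increasing in Q, so minimum AVC is at Q -> 0+.
Min AVC = 56
The firm should shut down if P < 56.

56


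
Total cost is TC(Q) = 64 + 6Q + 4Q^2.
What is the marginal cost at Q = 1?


MC = dTC/dQ = 6 + 2*4*Q
At Q = 1:
MC = 6 + 8*1
MC = 6 + 8 = 14

14


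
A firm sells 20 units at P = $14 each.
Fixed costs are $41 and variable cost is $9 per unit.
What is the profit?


Total Revenue = P * Q = 14 * 20 = $280
Total Cost = FC + VC*Q = 41 + 9*20 = $221
Profit = TR - TC = 280 - 221 = $59

$59


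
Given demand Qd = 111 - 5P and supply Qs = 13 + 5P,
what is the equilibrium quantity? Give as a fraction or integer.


First find equilibrium price:
111 - 5P = 13 + 5P
P* = 98/10 = 49/5
Then substitute into demand:
Q* = 111 - 5 * 49/5 = 62

62


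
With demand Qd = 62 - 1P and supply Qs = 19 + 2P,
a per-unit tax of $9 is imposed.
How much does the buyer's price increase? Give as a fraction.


With a per-unit tax, the buyer's price increase depends on relative slopes.
Supply slope: d = 2, Demand slope: b = 1
Buyer's price increase = d * tax / (b + d)
= 2 * 9 / (1 + 2)
= 18 / 3 = 6

6


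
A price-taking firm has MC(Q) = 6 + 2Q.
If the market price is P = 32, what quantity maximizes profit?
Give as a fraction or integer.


In perfect competition, profit is maximized where P = MC.
32 = 6 + 2Q
26 = 2Q
Q* = 26/2 = 13

13


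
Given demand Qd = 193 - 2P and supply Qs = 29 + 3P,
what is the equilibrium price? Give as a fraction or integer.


At equilibrium, Qd = Qs.
193 - 2P = 29 + 3P
193 - 29 = 2P + 3P
164 = 5P
P* = 164/5 = 164/5

164/5


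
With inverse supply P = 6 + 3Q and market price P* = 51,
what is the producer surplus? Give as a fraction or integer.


Minimum supply price (at Q=0): P_min = 6
Quantity supplied at P* = 51:
Q* = (51 - 6)/3 = 15
PS = (1/2) * Q* * (P* - P_min)
PS = (1/2) * 15 * (51 - 6)
PS = (1/2) * 15 * 45 = 675/2

675/2


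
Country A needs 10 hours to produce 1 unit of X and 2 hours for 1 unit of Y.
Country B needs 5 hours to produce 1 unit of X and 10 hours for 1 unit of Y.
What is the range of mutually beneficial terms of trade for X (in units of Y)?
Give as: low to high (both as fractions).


Opportunity cost of X for Country A = hours_X / hours_Y = 10/2 = 5 units of Y
Opportunity cost of X for Country B = hours_X / hours_Y = 5/10 = 1/2 units of Y
Terms of trade must be between the two opportunity costs.
Range: 1/2 to 5

1/2 to 5


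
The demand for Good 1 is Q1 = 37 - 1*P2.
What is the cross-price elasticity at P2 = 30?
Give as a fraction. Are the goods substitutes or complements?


dQ1/dP2 = -1
At P2 = 30: Q1 = 37 - 1*30 = 7
Exy = (dQ1/dP2)(P2/Q1) = -1 * 30 / 7 = -30/7
Since Exy < 0, the goods are complements.

-30/7 (complements)


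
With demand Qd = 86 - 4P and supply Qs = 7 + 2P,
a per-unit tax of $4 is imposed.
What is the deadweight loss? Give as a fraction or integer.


Pre-tax equilibrium quantity: Q* = 100/3
Post-tax equilibrium quantity: Q_tax = 28
Reduction in quantity: Q* - Q_tax = 16/3
DWL = (1/2) * tax * (Q* - Q_tax)
DWL = (1/2) * 4 * 16/3 = 32/3

32/3


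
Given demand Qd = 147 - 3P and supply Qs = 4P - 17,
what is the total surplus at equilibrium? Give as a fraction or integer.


Find equilibrium: 147 - 3P = 4P - 17
147 + 17 = 7P
P* = 164/7 = 164/7
Q* = 4*164/7 - 17 = 537/7
Inverse demand: P = 49 - Q/3, so P_max = 49
Inverse supply: P = 17/4 + Q/4, so P_min = 17/4
CS = (1/2) * 537/7 * (49 - 164/7) = 96123/98
PS = (1/2) * 537/7 * (164/7 - 17/4) = 288369/392
TS = CS + PS = 96123/98 + 288369/392 = 96123/56

96123/56


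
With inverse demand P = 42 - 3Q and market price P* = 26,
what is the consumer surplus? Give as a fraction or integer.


Maximum willingness to pay (at Q=0): P_max = 42
Quantity demanded at P* = 26:
Q* = (42 - 26)/3 = 16/3
CS = (1/2) * Q* * (P_max - P*)
CS = (1/2) * 16/3 * (42 - 26)
CS = (1/2) * 16/3 * 16 = 128/3

128/3


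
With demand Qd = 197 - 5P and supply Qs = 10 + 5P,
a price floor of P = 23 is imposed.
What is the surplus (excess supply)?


At P = 23:
Qd = 197 - 5*23 = 82
Qs = 10 + 5*23 = 125
Surplus = Qs - Qd = 125 - 82 = 43

43


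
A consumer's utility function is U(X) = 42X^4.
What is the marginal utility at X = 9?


MU = dU/dX = 42*4*X^(4-1)
MU = 168*X^3
At X = 9:
MU = 168 * 9^3
MU = 168 * 729 = 122472

122472


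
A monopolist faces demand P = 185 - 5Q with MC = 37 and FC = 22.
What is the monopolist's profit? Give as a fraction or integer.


MR = MC: 185 - 10Q = 37
Q* = 74/5
P* = 185 - 5*74/5 = 111
Profit = (P* - MC)*Q* - FC
= (111 - 37)*74/5 - 22
= 74*74/5 - 22
= 5476/5 - 22 = 5366/5

5366/5


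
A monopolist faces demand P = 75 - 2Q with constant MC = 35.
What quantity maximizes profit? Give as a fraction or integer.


TR = P*Q = (75 - 2Q)Q = 75Q - 2Q^2
MR = dTR/dQ = 75 - 4Q
Set MR = MC:
75 - 4Q = 35
40 = 4Q
Q* = 40/4 = 10

10


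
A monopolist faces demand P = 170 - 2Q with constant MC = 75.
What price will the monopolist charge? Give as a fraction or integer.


MR = 170 - 4Q
Set MR = MC: 170 - 4Q = 75
Q* = 95/4
Substitute into demand:
P* = 170 - 2*95/4 = 245/2

245/2


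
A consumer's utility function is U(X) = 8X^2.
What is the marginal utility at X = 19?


MU = dU/dX = 8*2*X^(2-1)
MU = 16*X^1
At X = 19:
MU = 16 * 19^1
MU = 16 * 19 = 304

304


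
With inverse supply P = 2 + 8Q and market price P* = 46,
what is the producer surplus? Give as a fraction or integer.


Minimum supply price (at Q=0): P_min = 2
Quantity supplied at P* = 46:
Q* = (46 - 2)/8 = 11/2
PS = (1/2) * Q* * (P* - P_min)
PS = (1/2) * 11/2 * (46 - 2)
PS = (1/2) * 11/2 * 44 = 121

121


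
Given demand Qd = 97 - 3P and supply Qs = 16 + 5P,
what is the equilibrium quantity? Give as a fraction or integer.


First find equilibrium price:
97 - 3P = 16 + 5P
P* = 81/8 = 81/8
Then substitute into demand:
Q* = 97 - 3 * 81/8 = 533/8

533/8


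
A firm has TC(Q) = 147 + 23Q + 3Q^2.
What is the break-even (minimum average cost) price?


AC(Q) = 147/Q + 23 + 3Q
To minimize: dAC/dQ = -147/Q^2 + 3 = 0
Q^2 = 147/3 = 49
Q* = 7
Min AC = 147/7 + 23 + 3*7
Min AC = 21 + 23 + 21 = 65

65


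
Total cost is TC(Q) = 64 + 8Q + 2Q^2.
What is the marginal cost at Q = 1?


MC = dTC/dQ = 8 + 2*2*Q
At Q = 1:
MC = 8 + 4*1
MC = 8 + 4 = 12

12


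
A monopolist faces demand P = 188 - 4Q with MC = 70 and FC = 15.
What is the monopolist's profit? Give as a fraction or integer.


MR = MC: 188 - 8Q = 70
Q* = 59/4
P* = 188 - 4*59/4 = 129
Profit = (P* - MC)*Q* - FC
= (129 - 70)*59/4 - 15
= 59*59/4 - 15
= 3481/4 - 15 = 3421/4

3421/4


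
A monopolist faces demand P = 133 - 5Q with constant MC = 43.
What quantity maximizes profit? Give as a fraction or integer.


TR = P*Q = (133 - 5Q)Q = 133Q - 5Q^2
MR = dTR/dQ = 133 - 10Q
Set MR = MC:
133 - 10Q = 43
90 = 10Q
Q* = 90/10 = 9

9


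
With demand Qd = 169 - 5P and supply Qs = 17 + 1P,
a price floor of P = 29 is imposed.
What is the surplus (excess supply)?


At P = 29:
Qd = 169 - 5*29 = 24
Qs = 17 + 1*29 = 46
Surplus = Qs - Qd = 46 - 24 = 22

22


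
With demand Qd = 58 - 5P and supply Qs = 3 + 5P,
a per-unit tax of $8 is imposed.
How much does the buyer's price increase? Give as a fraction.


With a per-unit tax, the buyer's price increase depends on relative slopes.
Supply slope: d = 5, Demand slope: b = 5
Buyer's price increase = d * tax / (b + d)
= 5 * 8 / (5 + 5)
= 40 / 10 = 4

4


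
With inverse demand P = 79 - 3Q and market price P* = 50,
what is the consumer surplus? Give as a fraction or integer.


Maximum willingness to pay (at Q=0): P_max = 79
Quantity demanded at P* = 50:
Q* = (79 - 50)/3 = 29/3
CS = (1/2) * Q* * (P_max - P*)
CS = (1/2) * 29/3 * (79 - 50)
CS = (1/2) * 29/3 * 29 = 841/6

841/6


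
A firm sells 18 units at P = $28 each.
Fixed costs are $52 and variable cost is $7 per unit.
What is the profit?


Total Revenue = P * Q = 28 * 18 = $504
Total Cost = FC + VC*Q = 52 + 7*18 = $178
Profit = TR - TC = 504 - 178 = $326

$326


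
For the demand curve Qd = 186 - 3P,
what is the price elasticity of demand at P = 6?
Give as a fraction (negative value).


dQ/dP = -3
At P = 6: Q = 186 - 3*6 = 168
E = (dQ/dP)(P/Q) = (-3)(6/168) = -3/28

-3/28


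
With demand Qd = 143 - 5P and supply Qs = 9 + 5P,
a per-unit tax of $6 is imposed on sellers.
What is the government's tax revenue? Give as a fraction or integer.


With tax on sellers, new supply: Qs' = 9 + 5(P - 6)
= 5P - 21
New equilibrium quantity:
Q_new = 61
Tax revenue = tax * Q_new = 6 * 61 = 366

366


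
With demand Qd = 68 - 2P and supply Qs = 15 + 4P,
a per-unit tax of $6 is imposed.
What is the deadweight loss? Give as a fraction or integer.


Pre-tax equilibrium quantity: Q* = 151/3
Post-tax equilibrium quantity: Q_tax = 127/3
Reduction in quantity: Q* - Q_tax = 8
DWL = (1/2) * tax * (Q* - Q_tax)
DWL = (1/2) * 6 * 8 = 24

24


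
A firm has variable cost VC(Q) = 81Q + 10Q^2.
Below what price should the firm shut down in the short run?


AVC(Q) = VC(Q)/Q = 81 + 10Q
AVC is increasing in Q, so minimum AVC is at Q -> 0+.
Min AVC = 81
The firm should shut down if P < 81.

81


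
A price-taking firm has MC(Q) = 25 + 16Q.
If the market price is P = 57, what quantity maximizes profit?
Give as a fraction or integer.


In perfect competition, profit is maximized where P = MC.
57 = 25 + 16Q
32 = 16Q
Q* = 32/16 = 2

2


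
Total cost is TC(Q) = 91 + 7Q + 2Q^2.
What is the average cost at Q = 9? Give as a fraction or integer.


TC(9) = 91 + 7*9 + 2*9^2
TC(9) = 91 + 63 + 162 = 316
AC = TC/Q = 316/9 = 316/9

316/9


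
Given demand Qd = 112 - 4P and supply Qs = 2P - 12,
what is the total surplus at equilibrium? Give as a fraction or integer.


Find equilibrium: 112 - 4P = 2P - 12
112 + 12 = 6P
P* = 124/6 = 62/3
Q* = 2*62/3 - 12 = 88/3
Inverse demand: P = 28 - Q/4, so P_max = 28
Inverse supply: P = 6 + Q/2, so P_min = 6
CS = (1/2) * 88/3 * (28 - 62/3) = 968/9
PS = (1/2) * 88/3 * (62/3 - 6) = 1936/9
TS = CS + PS = 968/9 + 1936/9 = 968/3

968/3


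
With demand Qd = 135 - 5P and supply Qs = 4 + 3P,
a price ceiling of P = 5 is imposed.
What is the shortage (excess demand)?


At P = 5:
Qd = 135 - 5*5 = 110
Qs = 4 + 3*5 = 19
Shortage = Qd - Qs = 110 - 19 = 91

91


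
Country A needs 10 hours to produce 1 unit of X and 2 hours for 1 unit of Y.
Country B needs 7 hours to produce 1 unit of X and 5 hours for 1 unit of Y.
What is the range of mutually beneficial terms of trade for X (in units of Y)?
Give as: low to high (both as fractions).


Opportunity cost of X for Country A = hours_X / hours_Y = 10/2 = 5 units of Y
Opportunity cost of X for Country B = hours_X / hours_Y = 7/5 = 7/5 units of Y
Terms of trade must be between the two opportunity costs.
Range: 7/5 to 5

7/5 to 5
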